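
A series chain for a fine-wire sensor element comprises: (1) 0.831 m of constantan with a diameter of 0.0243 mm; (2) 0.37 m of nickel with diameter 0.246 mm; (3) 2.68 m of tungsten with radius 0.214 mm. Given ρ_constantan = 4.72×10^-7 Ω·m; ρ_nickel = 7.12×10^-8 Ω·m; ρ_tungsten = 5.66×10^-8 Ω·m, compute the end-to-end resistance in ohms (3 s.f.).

847 Ω

Seg 1: A = π(d/2)² = π(1.2150e-05 m)² = 4.638e-10 m²
R_1 = (4.72×10^-7)(0.831)/(4.638e-10) = 845.7 Ω
Seg 2: A = π(d/2)² = π(1.2300e-04 m)² = 4.753e-08 m²
R_2 = (7.12×10^-8)(0.37)/(4.753e-08) = 0.5543 Ω
Seg 3: A = πr² = π(2.1400e-04 m)² = 1.439e-07 m²
R_3 = (5.66×10^-8)(2.68)/(1.439e-07) = 1.054 Ω
R_total = R_1 + R_2 + R_3 = 847 Ω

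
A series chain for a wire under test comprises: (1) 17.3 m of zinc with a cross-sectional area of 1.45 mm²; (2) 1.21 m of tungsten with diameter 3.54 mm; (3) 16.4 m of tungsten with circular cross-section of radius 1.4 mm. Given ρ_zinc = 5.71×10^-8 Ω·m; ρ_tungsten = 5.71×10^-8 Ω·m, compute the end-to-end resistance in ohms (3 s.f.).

0.840 Ω

Seg 1: A = 1.45 mm² = 1.450e-06 m²
R_1 = (5.71×10^-8)(17.3)/(1.450e-06) = 0.6813 Ω
Seg 2: A = π(d/2)² = π(1.7700e-03 m)² = 9.842e-06 m²
R_2 = (5.71×10^-8)(1.21)/(9.842e-06) = 0.00702 Ω
Seg 3: A = πr² = π(1.4000e-03 m)² = 6.158e-06 m²
R_3 = (5.71×10^-8)(16.4)/(6.158e-06) = 0.1521 Ω
R_total = R_1 + R_2 + R_3 = 0.840 Ω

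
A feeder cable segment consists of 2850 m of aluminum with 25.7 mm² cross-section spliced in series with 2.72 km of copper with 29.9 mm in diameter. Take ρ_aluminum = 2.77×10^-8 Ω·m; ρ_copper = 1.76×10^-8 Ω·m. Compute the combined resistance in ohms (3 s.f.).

Segment 1: A = 25.7 mm² = 2.570e-05 m²
R₁ = ρL/A = (2.77×10^-8)(2850)/(2.570e-05) = 3.072 Ω
Segment 2: A = π(d/2)² = π(1.4950e-02 m)² = 7.022e-04 m²
R₂ = (1.76×10^-8)(2720)/(7.022e-04) = 0.06818 Ω
R = R₁ + R₂ = 3.14 Ω

3.14 Ω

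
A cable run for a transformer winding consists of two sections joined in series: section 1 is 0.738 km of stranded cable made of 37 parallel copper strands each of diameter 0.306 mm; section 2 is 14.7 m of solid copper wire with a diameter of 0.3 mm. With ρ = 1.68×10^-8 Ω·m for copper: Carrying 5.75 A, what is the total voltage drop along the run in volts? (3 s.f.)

46.3 V

Section 1: A_strand = π(1.5300e-04)² = 7.354e-08 m²; R₁ = ρL/(N·A_s) = (1.68×10^-8)(738)/(37×7.354e-08) = 4.556 Ω
Section 2: A = π(d/2)² = π(1.5000e-04 m)² = 7.069e-08 m²
R₂ = (1.68×10^-8)(14.7)/(7.069e-08) = 3.494 Ω
R = R₁ + R₂ = 8.05 Ω
V = IR = 5.75 × 8.05 = 46.3 V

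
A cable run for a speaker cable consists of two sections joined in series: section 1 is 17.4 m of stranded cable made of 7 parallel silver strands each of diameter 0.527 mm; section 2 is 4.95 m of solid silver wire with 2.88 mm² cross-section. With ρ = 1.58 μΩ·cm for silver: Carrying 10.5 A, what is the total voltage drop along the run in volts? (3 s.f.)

2.18 V

ρ = 1.58 μΩ·cm = 1.58×10^-8 Ω·m
Section 1: A_strand = π(2.6350e-04)² = 2.181e-07 m²; R₁ = ρL/(N·A_s) = (1.58×10^-8)(17.4)/(7×2.181e-07) = 0.1801 Ω
Section 2: A = 2.88 mm² = 2.880e-06 m²
R₂ = (1.58×10^-8)(4.95)/(2.880e-06) = 0.02716 Ω
R = R₁ + R₂ = 0.2072 Ω
V = IR = 10.5 × 0.2072 = 2.18 V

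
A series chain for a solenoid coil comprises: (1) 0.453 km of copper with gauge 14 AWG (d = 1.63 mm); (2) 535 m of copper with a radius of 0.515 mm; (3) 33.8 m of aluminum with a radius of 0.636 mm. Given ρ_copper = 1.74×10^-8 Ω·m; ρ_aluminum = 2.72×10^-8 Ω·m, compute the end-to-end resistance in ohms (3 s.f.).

15.7 Ω

Seg 1: A = π(1.63/2 mm)² = π(8.1500e-04 m)² = 2.087e-06 m²
R_1 = (1.74×10^-8)(453)/(2.087e-06) = 3.777 Ω
Seg 2: A = πr² = π(5.1500e-04 m)² = 8.332e-07 m²
R_2 = (1.74×10^-8)(535)/(8.332e-07) = 11.17 Ω
Seg 3: A = πr² = π(6.3600e-04 m)² = 1.271e-06 m²
R_3 = (2.72×10^-8)(33.8)/(1.271e-06) = 0.7235 Ω
R_total = R_1 + R_2 + R_3 = 15.7 Ω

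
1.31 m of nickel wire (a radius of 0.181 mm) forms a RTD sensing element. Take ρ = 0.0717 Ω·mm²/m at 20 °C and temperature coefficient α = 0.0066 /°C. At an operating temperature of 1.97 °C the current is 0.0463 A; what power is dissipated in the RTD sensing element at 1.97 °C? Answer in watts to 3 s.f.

0.00172 W

ρ = 0.0717 Ω·mm²/m = 7.17×10^-8 Ω·m
A = πr² = π(1.8100e-04 m)² = 1.029e-07 m²
R₍20₎ = ρL/A = (7.17×10^-8)(1.31)/(1.029e-07) = 0.9126 Ω
R₍1.97₎ = R₍20₎(1 + αΔT) = 0.9126 × (1 + 0.0066×-18) = 0.804 Ω
P = I²R = (0.0463)² × 0.804 = 0.00172 W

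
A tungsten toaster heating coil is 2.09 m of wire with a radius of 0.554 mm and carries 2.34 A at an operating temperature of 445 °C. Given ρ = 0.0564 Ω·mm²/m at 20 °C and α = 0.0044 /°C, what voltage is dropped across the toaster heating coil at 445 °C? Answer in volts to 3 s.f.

0.821 V

ρ = 0.0564 Ω·mm²/m = 5.64×10^-8 Ω·m
A = πr² = π(5.5400e-04 m)² = 9.642e-07 m²
R₍20₎ = ρL/A = (5.64×10^-8)(2.09)/(9.642e-07) = 0.1223 Ω
R₍445₎ = R₍20₎(1 + αΔT) = 0.1223 × (1 + 0.0044×425) = 0.3509 Ω
V = IR = 2.34 × 0.3509 = 0.821 V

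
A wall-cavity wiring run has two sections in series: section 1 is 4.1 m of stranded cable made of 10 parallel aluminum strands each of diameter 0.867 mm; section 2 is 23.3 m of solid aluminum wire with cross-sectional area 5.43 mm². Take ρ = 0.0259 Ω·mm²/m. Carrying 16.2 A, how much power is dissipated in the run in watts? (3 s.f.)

33.9 W

ρ = 0.0259 Ω·mm²/m = 2.59×10^-8 Ω·m
Section 1: A_strand = π(4.3350e-04)² = 5.904e-07 m²; R₁ = ρL/(N·A_s) = (2.59×10^-8)(4.1)/(10×5.904e-07) = 0.01799 Ω
Section 2: A = 5.43 mm² = 5.430e-06 m²
R₂ = (2.59×10^-8)(23.3)/(5.430e-06) = 0.1111 Ω
R = R₁ + R₂ = 0.1291 Ω
P = I²R = (16.2)² × 0.1291 = 33.9 W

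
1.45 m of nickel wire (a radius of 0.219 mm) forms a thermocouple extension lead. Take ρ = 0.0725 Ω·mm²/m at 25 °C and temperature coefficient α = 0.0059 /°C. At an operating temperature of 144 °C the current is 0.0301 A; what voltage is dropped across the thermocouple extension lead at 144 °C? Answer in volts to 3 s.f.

ρ = 0.0725 Ω·mm²/m = 7.25×10^-8 Ω·m
A = πr² = π(2.1900e-04 m)² = 1.507e-07 m²
R₍25₎ = ρL/A = (7.25×10^-8)(1.45)/(1.507e-07) = 0.6977 Ω
R₍144₎ = R₍25₎(1 + αΔT) = 0.6977 × (1 + 0.0059×119) = 1.188 Ω
V = IR = 0.0301 × 1.188 = 0.0357 V

0.0357 V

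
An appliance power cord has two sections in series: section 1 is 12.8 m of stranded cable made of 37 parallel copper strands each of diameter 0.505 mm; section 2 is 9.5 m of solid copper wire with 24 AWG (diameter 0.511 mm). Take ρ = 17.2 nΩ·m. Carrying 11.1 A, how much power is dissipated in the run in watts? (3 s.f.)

102 W

ρ = 17.2 nΩ·m = 1.72×10^-8 Ω·m
Section 1: A_strand = π(2.5250e-04)² = 2.003e-07 m²; R₁ = ρL/(N·A_s) = (1.72×10^-8)(12.8)/(37×2.003e-07) = 0.02971 Ω
Section 2: A = π(0.511/2 mm)² = π(2.5550e-04 m)² = 2.051e-07 m²
R₂ = (1.72×10^-8)(9.5)/(2.051e-07) = 0.7967 Ω
R = R₁ + R₂ = 0.8265 Ω
P = I²R = (11.1)² × 0.8265 = 102 W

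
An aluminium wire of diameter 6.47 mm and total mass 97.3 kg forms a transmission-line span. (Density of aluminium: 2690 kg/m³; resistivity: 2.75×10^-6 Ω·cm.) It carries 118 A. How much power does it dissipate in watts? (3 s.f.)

12800 W

ρ = 2.75×10^-6 Ω·cm = 2.75×10^-8 Ω·m
A = π(d/2)² = π(3.2350e-03 m)² = 3.2877e-05 m²
L = m/(density·A) = 97.3/(2690×3.2877e-05) = 1100 m
R = ρL/A = (2.75×10^-8)(1100)/(3.2877e-05) = 0.9202 Ω
P = I²R = (118)² × 0.9202 = 12800 W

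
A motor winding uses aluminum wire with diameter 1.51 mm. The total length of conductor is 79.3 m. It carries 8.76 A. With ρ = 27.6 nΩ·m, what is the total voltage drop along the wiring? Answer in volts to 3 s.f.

ρ = 27.6 nΩ·m = 2.76×10^-8 Ω·m
A = π(d/2)² = π(7.5500e-04 m)² = 1.791e-06 m²
R = ρL/A = (2.76×10^-8)(79.3)/(1.791e-06) = 1.222 Ω
V = IR = 8.76 × 1.222 = 10.7 V

10.7 V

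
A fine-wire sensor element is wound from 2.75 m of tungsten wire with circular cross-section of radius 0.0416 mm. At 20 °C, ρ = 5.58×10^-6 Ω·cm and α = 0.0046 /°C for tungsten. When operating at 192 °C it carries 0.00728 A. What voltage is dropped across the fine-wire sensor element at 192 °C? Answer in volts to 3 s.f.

0.368 V

ρ = 5.58×10^-6 Ω·cm = 5.58×10^-8 Ω·m
A = πr² = π(4.1600e-05 m)² = 5.437e-09 m²
R₍20₎ = ρL/A = (5.58×10^-8)(2.75)/(5.437e-09) = 28.22 Ω
R₍192₎ = R₍20₎(1 + αΔT) = 28.22 × (1 + 0.0046×172) = 50.56 Ω
V = IR = 0.00728 × 50.56 = 0.368 V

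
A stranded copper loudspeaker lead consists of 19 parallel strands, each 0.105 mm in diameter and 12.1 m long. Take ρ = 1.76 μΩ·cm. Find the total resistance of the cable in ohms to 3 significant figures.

1.29 Ω

ρ = 1.76 μΩ·cm = 1.76×10^-8 Ω·m
A_strand = π(5.2500e-05 m)² = 8.659e-09 m²
R_strand = ρL/A = (1.76×10^-8)(12.1)/(8.659e-09) = 24.59 Ω
R_total = R_strand/N = 24.59/19 = 1.29 Ω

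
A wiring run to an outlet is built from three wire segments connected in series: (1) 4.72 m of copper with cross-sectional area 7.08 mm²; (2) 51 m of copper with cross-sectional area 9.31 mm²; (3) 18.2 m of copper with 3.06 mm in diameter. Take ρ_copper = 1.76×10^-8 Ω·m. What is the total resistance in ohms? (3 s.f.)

Seg 1: A = 7.08 mm² = 7.080e-06 m²
R_1 = (1.76×10^-8)(4.72)/(7.080e-06) = 0.01173 Ω
Seg 2: A = 9.31 mm² = 9.310e-06 m²
R_2 = (1.76×10^-8)(51)/(9.310e-06) = 0.09641 Ω
Seg 3: A = π(d/2)² = π(1.5300e-03 m)² = 7.354e-06 m²
R_3 = (1.76×10^-8)(18.2)/(7.354e-06) = 0.04356 Ω
R_total = R_1 + R_2 + R_3 = 0.152 Ω

0.152 Ω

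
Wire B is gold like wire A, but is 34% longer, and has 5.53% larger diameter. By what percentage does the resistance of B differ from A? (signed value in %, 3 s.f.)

20.3%

R ∝ L/d², so R_B/R_A = (1 + 34/100) × (1 + 5.53/100)⁻²
= 1.34 × 0.8979 = 1.203
(R_B − R_A)/R_A = 1.203 − 1 = 20.3%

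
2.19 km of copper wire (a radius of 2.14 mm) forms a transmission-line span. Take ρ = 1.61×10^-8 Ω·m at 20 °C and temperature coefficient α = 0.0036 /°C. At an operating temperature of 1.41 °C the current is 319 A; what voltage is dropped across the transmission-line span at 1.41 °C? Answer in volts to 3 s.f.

A = πr² = π(2.1400e-03 m)² = 1.439e-05 m²
R₍20₎ = ρL/A = (1.61×10^-8)(2190)/(1.439e-05) = 2.451 Ω
R₍1.41₎ = R₍20₎(1 + αΔT) = 2.451 × (1 + 0.0036×-18.6) = 2.287 Ω
V = IR = 319 × 2.287 = 729 V

729 V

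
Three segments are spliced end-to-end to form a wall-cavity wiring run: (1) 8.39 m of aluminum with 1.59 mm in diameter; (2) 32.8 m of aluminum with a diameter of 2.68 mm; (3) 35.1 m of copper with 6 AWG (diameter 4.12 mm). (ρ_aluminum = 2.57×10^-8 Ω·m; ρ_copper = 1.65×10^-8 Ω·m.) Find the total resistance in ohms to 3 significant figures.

Seg 1: A = π(d/2)² = π(7.9500e-04 m)² = 1.986e-06 m²
R_1 = (2.57×10^-8)(8.39)/(1.986e-06) = 0.1086 Ω
Seg 2: A = π(d/2)² = π(1.3400e-03 m)² = 5.641e-06 m²
R_2 = (2.57×10^-8)(32.8)/(5.641e-06) = 0.1494 Ω
Seg 3: A = π(4.12/2 mm)² = π(2.0600e-03 m)² = 1.333e-05 m²
R_3 = (1.65×10^-8)(35.1)/(1.333e-05) = 0.04344 Ω
R_total = R_1 + R_2 + R_3 = 0.301 Ω

0.301 Ω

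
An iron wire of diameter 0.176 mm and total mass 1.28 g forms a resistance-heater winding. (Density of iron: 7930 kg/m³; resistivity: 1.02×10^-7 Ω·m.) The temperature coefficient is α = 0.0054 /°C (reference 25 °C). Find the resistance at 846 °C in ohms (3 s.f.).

A = π(d/2)² = π(8.8000e-05 m)² = 2.4328e-08 m²
L = m/(density·A) = 0.00128/(7930×2.4328e-08) = 6.635 m
R = ρL/A = (1.02×10^-7)(6.635)/(2.4328e-08) = 27.82 Ω
R(846 °C) = 27.82 × (1 + 0.0054×821) = 151 Ω

151 Ω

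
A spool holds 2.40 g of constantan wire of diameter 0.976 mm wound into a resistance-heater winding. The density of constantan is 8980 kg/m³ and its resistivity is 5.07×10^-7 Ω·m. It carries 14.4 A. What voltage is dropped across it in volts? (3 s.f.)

3.49 V

A = π(d/2)² = π(4.8800e-04 m)² = 7.4815e-07 m²
L = m/(density·A) = 0.0024/(8980×7.4815e-07) = 0.3572 m
R = ρL/A = (5.07×10^-7)(0.3572)/(7.4815e-07) = 0.2421 Ω
V = IR = 14.4 × 0.2421 = 3.49 V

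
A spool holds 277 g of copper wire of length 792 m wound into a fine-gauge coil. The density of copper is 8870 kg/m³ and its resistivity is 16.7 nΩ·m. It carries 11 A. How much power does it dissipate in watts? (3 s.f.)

40600 W

ρ = 16.7 nΩ·m = 1.67×10^-8 Ω·m
A = m/(density·L) = 0.277/(8870×792) = 3.9430e-08 m²
R = ρL/A = (1.67×10^-8)(792)/(3.9430e-08) = 335.4 Ω
P = I²R = (11)² × 335.4 = 40600 W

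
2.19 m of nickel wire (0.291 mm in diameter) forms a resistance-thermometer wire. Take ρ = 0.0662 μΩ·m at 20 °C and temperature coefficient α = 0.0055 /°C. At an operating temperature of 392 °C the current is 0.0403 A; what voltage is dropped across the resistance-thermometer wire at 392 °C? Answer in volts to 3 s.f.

0.268 V

ρ = 0.0662 μΩ·m = 6.62×10^-8 Ω·m
A = π(d/2)² = π(1.4550e-04 m)² = 6.651e-08 m²
R₍20₎ = ρL/A = (6.62×10^-8)(2.19)/(6.651e-08) = 2.18 Ω
R₍392₎ = R₍20₎(1 + αΔT) = 2.18 × (1 + 0.0055×372) = 6.64 Ω
V = IR = 0.0403 × 6.64 = 0.268 V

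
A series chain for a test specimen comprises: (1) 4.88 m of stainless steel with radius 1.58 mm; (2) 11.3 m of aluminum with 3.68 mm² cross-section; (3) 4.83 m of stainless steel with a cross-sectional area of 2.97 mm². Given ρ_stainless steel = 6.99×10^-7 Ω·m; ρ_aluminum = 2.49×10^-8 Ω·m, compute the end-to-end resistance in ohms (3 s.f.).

Seg 1: A = πr² = π(1.5800e-03 m)² = 7.843e-06 m²
R_1 = (6.99×10^-7)(4.88)/(7.843e-06) = 0.4349 Ω
Seg 2: A = 3.68 mm² = 3.680e-06 m²
R_2 = (2.49×10^-8)(11.3)/(3.680e-06) = 0.07646 Ω
Seg 3: A = 2.97 mm² = 2.970e-06 m²
R_3 = (6.99×10^-7)(4.83)/(2.970e-06) = 1.137 Ω
R_total = R_1 + R_2 + R_3 = 1.65 Ω

1.65 Ω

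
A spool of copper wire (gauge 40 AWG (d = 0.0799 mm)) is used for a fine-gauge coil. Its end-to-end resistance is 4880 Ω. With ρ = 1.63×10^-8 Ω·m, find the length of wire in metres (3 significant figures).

1500 m

A = π(0.0799/2 mm)² = π(3.9950e-05 m)² = 5.014e-09 m²
L = RA/ρ = (4880)(5.014e-09)/(1.63×10^-8) = 1500 m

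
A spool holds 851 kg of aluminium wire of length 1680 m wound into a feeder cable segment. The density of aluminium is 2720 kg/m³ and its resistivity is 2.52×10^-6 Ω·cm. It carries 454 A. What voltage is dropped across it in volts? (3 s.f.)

ρ = 2.52×10^-6 Ω·cm = 2.52×10^-8 Ω·m
A = m/(density·L) = 851/(2720×1680) = 1.8623e-04 m²
R = ρL/A = (2.52×10^-8)(1680)/(1.8623e-04) = 0.2273 Ω
V = IR = 454 × 0.2273 = 103 V

103 V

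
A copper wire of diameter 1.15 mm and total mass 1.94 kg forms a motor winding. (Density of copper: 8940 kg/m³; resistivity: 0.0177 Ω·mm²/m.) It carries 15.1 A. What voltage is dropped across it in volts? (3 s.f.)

ρ = 0.0177 Ω·mm²/m = 1.77×10^-8 Ω·m
A = π(d/2)² = π(5.7500e-04 m)² = 1.0387e-06 m²
L = m/(density·A) = 1.94/(8940×1.0387e-06) = 208.9 m
R = ρL/A = (1.77×10^-8)(208.9)/(1.0387e-06) = 3.56 Ω
V = IR = 15.1 × 3.56 = 53.8 V

53.8 V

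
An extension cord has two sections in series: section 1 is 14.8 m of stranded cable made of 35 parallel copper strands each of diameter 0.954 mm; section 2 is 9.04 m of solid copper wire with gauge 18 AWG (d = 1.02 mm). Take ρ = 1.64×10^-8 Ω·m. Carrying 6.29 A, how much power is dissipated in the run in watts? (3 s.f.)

Section 1: A_strand = π(4.7700e-04)² = 7.148e-07 m²; R₁ = ρL/(N·A_s) = (1.64×10^-8)(14.8)/(35×7.148e-07) = 0.009702 Ω
Section 2: A = π(1.02/2 mm)² = π(5.1000e-04 m)² = 8.171e-07 m²
R₂ = (1.64×10^-8)(9.04)/(8.171e-07) = 0.1814 Ω
R = R₁ + R₂ = 0.1911 Ω
P = I²R = (6.29)² × 0.1911 = 7.56 W

7.56 W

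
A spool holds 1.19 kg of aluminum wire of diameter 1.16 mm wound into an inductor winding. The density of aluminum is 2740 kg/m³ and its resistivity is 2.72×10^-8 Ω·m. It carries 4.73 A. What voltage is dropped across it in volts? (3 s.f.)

50.0 V

A = π(d/2)² = π(5.8000e-04 m)² = 1.0568e-06 m²
L = m/(density·A) = 1.19/(2740×1.0568e-06) = 411 m
R = ρL/A = (2.72×10^-8)(411)/(1.0568e-06) = 10.58 Ω
V = IR = 4.73 × 10.58 = 50.0 V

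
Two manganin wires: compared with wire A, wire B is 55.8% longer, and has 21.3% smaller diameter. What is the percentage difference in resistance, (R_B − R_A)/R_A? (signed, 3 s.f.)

152%

R ∝ L/d², so R_B/R_A = (1 + 55.8/100) × (1 − 21.3/100)⁻²
= 1.558 × 1.615 = 2.515
(R_B − R_A)/R_A = 2.515 − 1 = 152%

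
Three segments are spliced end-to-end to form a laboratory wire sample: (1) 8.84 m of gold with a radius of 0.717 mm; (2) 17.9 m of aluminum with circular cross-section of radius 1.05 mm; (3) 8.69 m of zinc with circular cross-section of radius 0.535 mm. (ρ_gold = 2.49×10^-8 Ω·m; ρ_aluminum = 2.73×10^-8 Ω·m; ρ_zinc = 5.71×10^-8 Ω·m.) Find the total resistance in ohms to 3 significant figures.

Seg 1: A = πr² = π(7.1700e-04 m)² = 1.615e-06 m²
R_1 = (2.49×10^-8)(8.84)/(1.615e-06) = 0.1363 Ω
Seg 2: A = πr² = π(1.0500e-03 m)² = 3.464e-06 m²
R_2 = (2.73×10^-8)(17.9)/(3.464e-06) = 0.1411 Ω
Seg 3: A = πr² = π(5.3500e-04 m)² = 8.992e-07 m²
R_3 = (5.71×10^-8)(8.69)/(8.992e-07) = 0.5518 Ω
R_total = R_1 + R_2 + R_3 = 0.829 Ω

0.829 Ω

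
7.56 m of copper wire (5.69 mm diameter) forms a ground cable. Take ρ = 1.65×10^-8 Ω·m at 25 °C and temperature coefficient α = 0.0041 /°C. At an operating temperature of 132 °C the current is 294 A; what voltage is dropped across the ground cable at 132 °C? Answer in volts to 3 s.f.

2.07 V

A = π(d/2)² = π(2.8450e-03 m)² = 2.543e-05 m²
R₍25₎ = ρL/A = (1.65×10^-8)(7.56)/(2.543e-05) = 0.004906 Ω
R₍132₎ = R₍25₎(1 + αΔT) = 0.004906 × (1 + 0.0041×107) = 0.007058 Ω
V = IR = 294 × 0.007058 = 2.07 V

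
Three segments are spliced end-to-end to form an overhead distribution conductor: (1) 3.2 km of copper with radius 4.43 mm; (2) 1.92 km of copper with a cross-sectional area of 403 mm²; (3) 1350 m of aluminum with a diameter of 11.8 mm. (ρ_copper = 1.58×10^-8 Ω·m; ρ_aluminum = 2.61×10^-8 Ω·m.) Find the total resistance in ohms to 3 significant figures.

1.22 Ω

Seg 1: A = πr² = π(4.4300e-03 m)² = 6.165e-05 m²
R_1 = (1.58×10^-8)(3200)/(6.165e-05) = 0.8201 Ω
Seg 2: A = 403 mm² = 4.030e-04 m²
R_2 = (1.58×10^-8)(1920)/(4.030e-04) = 0.07528 Ω
Seg 3: A = π(d/2)² = π(5.9000e-03 m)² = 1.094e-04 m²
R_3 = (2.61×10^-8)(1350)/(1.094e-04) = 0.3222 Ω
R_total = R_1 + R_2 + R_3 = 1.22 Ω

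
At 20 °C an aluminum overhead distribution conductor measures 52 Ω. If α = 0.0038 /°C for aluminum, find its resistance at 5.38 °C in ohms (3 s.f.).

ΔT = 5.38 − 20 = -14.6 °C
R = R₀(1 + αΔT) = 52 × (1 + 0.0038×-14.6) = 52 × 0.9444 = 49.1 Ω

49.1 Ω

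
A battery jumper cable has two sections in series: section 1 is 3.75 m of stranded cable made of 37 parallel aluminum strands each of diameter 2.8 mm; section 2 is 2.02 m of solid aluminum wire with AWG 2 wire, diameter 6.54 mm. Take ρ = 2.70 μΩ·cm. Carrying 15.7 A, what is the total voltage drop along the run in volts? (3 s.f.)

ρ = 2.70 μΩ·cm = 2.70×10^-8 Ω·m
Section 1: A_strand = π(1.4000e-03)² = 6.158e-06 m²; R₁ = ρL/(N·A_s) = (2.70×10^-8)(3.75)/(37×6.158e-06) = 4.444×10^-4 Ω
Section 2: A = π(6.54/2 mm)² = π(3.2700e-03 m)² = 3.359e-05 m²
R₂ = (2.70×10^-8)(2.02)/(3.359e-05) = 0.001624 Ω
R = R₁ + R₂ = 0.002068 Ω
V = IR = 15.7 × 0.002068 = 0.0325 V

0.0325 V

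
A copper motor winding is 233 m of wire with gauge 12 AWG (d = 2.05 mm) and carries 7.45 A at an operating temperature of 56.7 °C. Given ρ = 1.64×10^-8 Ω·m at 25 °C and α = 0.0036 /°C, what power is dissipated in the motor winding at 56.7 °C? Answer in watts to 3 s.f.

71.6 W

A = π(2.05/2 mm)² = π(1.0250e-03 m)² = 3.301e-06 m²
R₍25₎ = ρL/A = (1.64×10^-8)(233)/(3.301e-06) = 1.158 Ω
R₍56.7₎ = R₍25₎(1 + αΔT) = 1.158 × (1 + 0.0036×31.7) = 1.29 Ω
P = I²R = (7.45)² × 1.29 = 71.6 W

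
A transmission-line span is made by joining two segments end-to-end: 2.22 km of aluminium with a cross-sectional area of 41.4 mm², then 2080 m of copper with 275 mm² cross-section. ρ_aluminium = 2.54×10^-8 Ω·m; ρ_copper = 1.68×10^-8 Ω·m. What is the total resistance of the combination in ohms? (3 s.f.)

Segment 1: A = 41.4 mm² = 4.140e-05 m²
R₁ = ρL/A = (2.54×10^-8)(2220)/(4.140e-05) = 1.362 Ω
Segment 2: A = 275 mm² = 2.750e-04 m²
R₂ = (1.68×10^-8)(2080)/(2.750e-04) = 0.1271 Ω
R = R₁ + R₂ = 1.49 Ω

1.49 Ω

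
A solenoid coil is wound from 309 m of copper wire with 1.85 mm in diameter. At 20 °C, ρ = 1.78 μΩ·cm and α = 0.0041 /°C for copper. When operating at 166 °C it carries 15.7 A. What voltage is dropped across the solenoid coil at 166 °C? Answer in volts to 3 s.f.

ρ = 1.78 μΩ·cm = 1.78×10^-8 Ω·m
A = π(d/2)² = π(9.2500e-04 m)² = 2.688e-06 m²
R₍20₎ = ρL/A = (1.78×10^-8)(309)/(2.688e-06) = 2.046 Ω
R₍166₎ = R₍20₎(1 + αΔT) = 2.046 × (1 + 0.0041×146) = 3.271 Ω
V = IR = 15.7 × 3.271 = 51.4 V

51.4 V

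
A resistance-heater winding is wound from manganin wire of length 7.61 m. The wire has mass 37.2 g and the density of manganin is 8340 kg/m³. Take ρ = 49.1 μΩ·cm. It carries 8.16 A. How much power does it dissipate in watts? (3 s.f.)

ρ = 49.1 μΩ·cm = 4.91×10^-7 Ω·m
A = m/(density·L) = 0.0372/(8340×7.61) = 5.8613e-07 m²
R = ρL/A = (4.91×10^-7)(7.61)/(5.8613e-07) = 6.375 Ω
P = I²R = (8.16)² × 6.375 = 424 W

424 W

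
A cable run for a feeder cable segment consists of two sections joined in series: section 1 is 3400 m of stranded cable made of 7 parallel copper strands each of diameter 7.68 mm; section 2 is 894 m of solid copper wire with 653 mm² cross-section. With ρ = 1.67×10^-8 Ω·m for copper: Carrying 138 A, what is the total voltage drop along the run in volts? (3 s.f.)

Section 1: A_strand = π(3.8400e-03)² = 4.632e-05 m²; R₁ = ρL/(N·A_s) = (1.67×10^-8)(3400)/(7×4.632e-05) = 0.1751 Ω
Section 2: A = 653 mm² = 6.530e-04 m²
R₂ = (1.67×10^-8)(894)/(6.530e-04) = 0.02286 Ω
R = R₁ + R₂ = 0.198 Ω
V = IR = 138 × 0.198 = 27.3 V

27.3 V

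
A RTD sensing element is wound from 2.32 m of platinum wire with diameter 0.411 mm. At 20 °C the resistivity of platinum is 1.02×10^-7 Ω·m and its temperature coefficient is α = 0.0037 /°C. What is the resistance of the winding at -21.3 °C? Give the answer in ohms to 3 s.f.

A = π(d/2)² = π(2.0550e-04 m)² = 1.327e-07 m²
R₍20°C₎ = ρL/A = (1.02×10^-7)(2.32)/(1.327e-07) = 1.784 Ω
R = R₀(1 + αΔT) = 1.784(1 + 0.0037×-41.3) = 1.51 Ω

1.51 Ω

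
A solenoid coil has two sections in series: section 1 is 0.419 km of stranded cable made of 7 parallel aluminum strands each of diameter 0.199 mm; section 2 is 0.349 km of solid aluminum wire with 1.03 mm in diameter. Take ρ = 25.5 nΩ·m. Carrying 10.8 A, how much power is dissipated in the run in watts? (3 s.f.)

6970 W

ρ = 25.5 nΩ·m = 2.55×10^-8 Ω·m
Section 1: A_strand = π(9.9500e-05)² = 3.110e-08 m²; R₁ = ρL/(N·A_s) = (2.55×10^-8)(419)/(7×3.110e-08) = 49.07 Ω
Section 2: A = π(d/2)² = π(5.1500e-04 m)² = 8.332e-07 m²
R₂ = (2.55×10^-8)(349)/(8.332e-07) = 10.68 Ω
R = R₁ + R₂ = 59.76 Ω
P = I²R = (10.8)² × 59.76 = 6970 W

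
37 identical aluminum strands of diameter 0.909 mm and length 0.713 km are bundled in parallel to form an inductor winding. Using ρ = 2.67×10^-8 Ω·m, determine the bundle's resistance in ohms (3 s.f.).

0.793 Ω

A_strand = π(4.5450e-04 m)² = 6.490e-07 m²
R_strand = ρL/A = (2.67×10^-8)(713)/(6.490e-07) = 29.33 Ω
R_total = R_strand/N = 29.33/37 = 0.793 Ω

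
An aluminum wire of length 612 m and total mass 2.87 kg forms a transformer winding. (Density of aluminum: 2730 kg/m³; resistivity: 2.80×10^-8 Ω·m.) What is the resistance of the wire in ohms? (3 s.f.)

A = m/(density·L) = 2.87/(2730×612) = 1.7178e-06 m²
R = ρL/A = (2.80×10^-8)(612)/(1.7178e-06) = 9.98 Ω

9.98 Ω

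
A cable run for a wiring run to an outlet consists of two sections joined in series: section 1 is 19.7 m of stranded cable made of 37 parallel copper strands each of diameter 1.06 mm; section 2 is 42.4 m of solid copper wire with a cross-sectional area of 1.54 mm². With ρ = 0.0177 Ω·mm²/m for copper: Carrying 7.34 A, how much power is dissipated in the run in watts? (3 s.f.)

26.8 W

ρ = 0.0177 Ω·mm²/m = 1.77×10^-8 Ω·m
Section 1: A_strand = π(5.3000e-04)² = 8.825e-07 m²; R₁ = ρL/(N·A_s) = (1.77×10^-8)(19.7)/(37×8.825e-07) = 0.01068 Ω
Section 2: A = 1.54 mm² = 1.540e-06 m²
R₂ = (1.77×10^-8)(42.4)/(1.540e-06) = 0.4873 Ω
R = R₁ + R₂ = 0.498 Ω
P = I²R = (7.34)² × 0.498 = 26.8 W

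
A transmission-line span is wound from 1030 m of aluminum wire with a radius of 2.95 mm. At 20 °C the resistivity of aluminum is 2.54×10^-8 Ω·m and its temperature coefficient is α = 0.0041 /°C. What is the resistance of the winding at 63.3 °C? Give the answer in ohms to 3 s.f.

A = πr² = π(2.9500e-03 m)² = 2.734e-05 m²
R₍20°C₎ = ρL/A = (2.54×10^-8)(1030)/(2.734e-05) = 0.9569 Ω
R = R₀(1 + αΔT) = 0.9569(1 + 0.0041×43.3) = 1.13 Ω

1.13 Ω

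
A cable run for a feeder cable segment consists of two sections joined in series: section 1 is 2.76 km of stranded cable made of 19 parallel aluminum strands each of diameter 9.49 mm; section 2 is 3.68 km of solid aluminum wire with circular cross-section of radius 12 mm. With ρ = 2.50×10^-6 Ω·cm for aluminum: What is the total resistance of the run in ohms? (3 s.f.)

ρ = 2.50×10^-6 Ω·cm = 2.50×10^-8 Ω·m
Section 1: A_strand = π(4.7450e-03)² = 7.073e-05 m²; R₁ = ρL/(N·A_s) = (2.50×10^-8)(2760)/(19×7.073e-05) = 0.05134 Ω
Section 2: A = πr² = π(1.2000e-02 m)² = 4.524e-04 m²
R₂ = (2.50×10^-8)(3680)/(4.524e-04) = 0.2034 Ω
R = R₁ + R₂ = 0.255 Ω

0.255 Ω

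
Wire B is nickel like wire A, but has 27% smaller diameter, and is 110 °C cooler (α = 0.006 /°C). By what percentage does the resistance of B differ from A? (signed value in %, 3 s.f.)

R ∝ ρL/d² with ρ ∝ (1+αΔT), so R_B/R_A = (1 − 27/100)⁻² × (1 − 0.006×110)
= 1.877 × 0.34 = 0.638
(R_B − R_A)/R_A = 0.638 − 1 = -36.2%

-36.2%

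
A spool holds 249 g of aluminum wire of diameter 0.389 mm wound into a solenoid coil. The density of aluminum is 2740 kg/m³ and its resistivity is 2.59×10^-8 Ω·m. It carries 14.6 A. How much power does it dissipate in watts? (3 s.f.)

A = π(d/2)² = π(1.9450e-04 m)² = 1.1885e-07 m²
L = m/(density·A) = 0.249/(2740×1.1885e-07) = 764.6 m
R = ρL/A = (2.59×10^-8)(764.6)/(1.1885e-07) = 166.6 Ω
P = I²R = (14.6)² × 166.6 = 35500 W

35500 W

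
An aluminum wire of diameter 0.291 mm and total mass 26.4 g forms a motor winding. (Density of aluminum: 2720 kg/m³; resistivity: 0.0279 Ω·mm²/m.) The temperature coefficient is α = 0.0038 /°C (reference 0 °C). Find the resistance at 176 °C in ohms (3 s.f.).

102 Ω

ρ = 0.0279 Ω·mm²/m = 2.79×10^-8 Ω·m
A = π(d/2)² = π(1.4550e-04 m)² = 6.6508e-08 m²
L = m/(density·A) = 0.0264/(2720×6.6508e-08) = 145.9 m
R = ρL/A = (2.79×10^-8)(145.9)/(6.6508e-08) = 61.22 Ω
R(176 °C) = 61.22 × (1 + 0.0038×176) = 102 Ω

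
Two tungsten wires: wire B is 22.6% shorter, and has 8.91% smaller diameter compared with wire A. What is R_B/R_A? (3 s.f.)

R ∝ L/d², so R_B/R_A = (1 − 22.6/100) × (1 − 8.91/100)⁻²
= 0.774 × 1.205 = 0.933

0.933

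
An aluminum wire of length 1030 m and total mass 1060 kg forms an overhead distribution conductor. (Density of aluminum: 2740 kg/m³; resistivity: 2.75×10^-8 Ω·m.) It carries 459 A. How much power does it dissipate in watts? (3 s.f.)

A = m/(density·L) = 1060/(2740×1030) = 3.7559e-04 m²
R = ρL/A = (2.75×10^-8)(1030)/(3.7559e-04) = 0.07541 Ω
P = I²R = (459)² × 0.07541 = 15900 W

15900 W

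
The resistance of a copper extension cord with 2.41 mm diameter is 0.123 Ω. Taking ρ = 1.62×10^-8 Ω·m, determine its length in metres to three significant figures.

A = π(d/2)² = π(1.2050e-03 m)² = 4.562e-06 m²
L = RA/ρ = (0.123)(4.562e-06)/(1.62×10^-8) = 34.6 m

34.6 m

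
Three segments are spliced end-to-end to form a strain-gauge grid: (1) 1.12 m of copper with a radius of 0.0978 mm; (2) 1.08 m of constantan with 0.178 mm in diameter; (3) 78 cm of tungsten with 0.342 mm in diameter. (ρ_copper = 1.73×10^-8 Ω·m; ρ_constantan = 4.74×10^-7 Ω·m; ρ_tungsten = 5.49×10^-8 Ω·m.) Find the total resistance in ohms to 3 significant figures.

21.7 Ω

Seg 1: A = πr² = π(9.7800e-05 m)² = 3.005e-08 m²
R_1 = (1.73×10^-8)(1.12)/(3.005e-08) = 0.6448 Ω
Seg 2: A = π(d/2)² = π(8.9000e-05 m)² = 2.488e-08 m²
R_2 = (4.74×10^-7)(1.08)/(2.488e-08) = 20.57 Ω
Seg 3: A = π(d/2)² = π(1.7100e-04 m)² = 9.186e-08 m²
R_3 = (5.49×10^-8)(0.78)/(9.186e-08) = 0.4661 Ω
R_total = R_1 + R_2 + R_3 = 21.7 Ω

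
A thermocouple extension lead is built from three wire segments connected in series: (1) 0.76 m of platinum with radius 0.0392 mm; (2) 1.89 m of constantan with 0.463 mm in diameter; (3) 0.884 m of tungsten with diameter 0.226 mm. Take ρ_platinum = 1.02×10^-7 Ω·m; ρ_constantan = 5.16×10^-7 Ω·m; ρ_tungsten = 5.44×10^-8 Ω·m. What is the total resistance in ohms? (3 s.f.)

23.0 Ω

Seg 1: A = πr² = π(3.9200e-05 m)² = 4.827e-09 m²
R_1 = (1.02×10^-7)(0.76)/(4.827e-09) = 16.06 Ω
Seg 2: A = π(d/2)² = π(2.3150e-04 m)² = 1.684e-07 m²
R_2 = (5.16×10^-7)(1.89)/(1.684e-07) = 5.792 Ω
Seg 3: A = π(d/2)² = π(1.1300e-04 m)² = 4.011e-08 m²
R_3 = (5.44×10^-8)(0.884)/(4.011e-08) = 1.199 Ω
R_total = R_1 + R_2 + R_3 = 23.0 Ω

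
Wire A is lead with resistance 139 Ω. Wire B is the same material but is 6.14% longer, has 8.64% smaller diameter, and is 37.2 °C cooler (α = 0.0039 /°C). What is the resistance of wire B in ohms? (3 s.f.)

R ∝ ρL/d² with ρ ∝ (1+αΔT), so R_B/R_A = (1 + 6.14/100) × (1 − 8.64/100)⁻² × (1 − 0.0039×37.2)
= 1.061 × 1.198 × 0.8549 = 1.087
R_B = 1.087 × 139 = 151 Ω

151 Ω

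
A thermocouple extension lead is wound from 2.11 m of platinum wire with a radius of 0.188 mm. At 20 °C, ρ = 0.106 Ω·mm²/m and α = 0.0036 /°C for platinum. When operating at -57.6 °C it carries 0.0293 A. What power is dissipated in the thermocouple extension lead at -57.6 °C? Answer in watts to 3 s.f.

ρ = 0.106 Ω·mm²/m = 1.06×10^-7 Ω·m
A = πr² = π(1.8800e-04 m)² = 1.110e-07 m²
R₍20₎ = ρL/A = (1.06×10^-7)(2.11)/(1.110e-07) = 2.014 Ω
R₍-57.6₎ = R₍20₎(1 + αΔT) = 2.014 × (1 + 0.0036×-77.6) = 1.452 Ω
P = I²R = (0.0293)² × 1.452 = 0.00125 W

0.00125 W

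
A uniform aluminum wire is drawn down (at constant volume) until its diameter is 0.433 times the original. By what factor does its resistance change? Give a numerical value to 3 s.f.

Volume constant ⇒ L' = L/r² with r = 0.433. R' = ρL'/A' = ρ(L/r²)/(πr²d₀²/4) = R/r⁴.
Factor = 28.4

28.4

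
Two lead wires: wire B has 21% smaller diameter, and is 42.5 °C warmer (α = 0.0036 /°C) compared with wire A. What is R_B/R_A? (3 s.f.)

1.85

R ∝ ρL/d² with ρ ∝ (1+αΔT), so R_B/R_A = (1 − 21/100)⁻² × (1 + 0.0036×42.5)
= 1.602 × 1.153 = 1.85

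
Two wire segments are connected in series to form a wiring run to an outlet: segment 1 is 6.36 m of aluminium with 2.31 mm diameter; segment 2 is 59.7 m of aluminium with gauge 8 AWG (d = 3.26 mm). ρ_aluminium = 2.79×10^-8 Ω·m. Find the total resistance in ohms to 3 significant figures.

0.242 Ω

Segment 1: A = π(d/2)² = π(1.1550e-03 m)² = 4.191e-06 m²
R₁ = ρL/A = (2.79×10^-8)(6.36)/(4.191e-06) = 0.04234 Ω
Segment 2: A = π(3.26/2 mm)² = π(1.6300e-03 m)² = 8.347e-06 m²
R₂ = (2.79×10^-8)(59.7)/(8.347e-06) = 0.1996 Ω
R = R₁ + R₂ = 0.242 Ω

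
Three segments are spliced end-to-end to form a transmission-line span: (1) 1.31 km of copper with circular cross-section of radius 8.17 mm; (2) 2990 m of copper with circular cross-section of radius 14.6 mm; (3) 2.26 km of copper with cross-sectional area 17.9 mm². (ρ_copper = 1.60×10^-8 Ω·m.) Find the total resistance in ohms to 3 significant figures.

Seg 1: A = πr² = π(8.1700e-03 m)² = 2.097e-04 m²
R_1 = (1.60×10^-8)(1310)/(2.097e-04) = 0.09995 Ω
Seg 2: A = πr² = π(1.4600e-02 m)² = 6.697e-04 m²
R_2 = (1.60×10^-8)(2990)/(6.697e-04) = 0.07144 Ω
Seg 3: A = 17.9 mm² = 1.790e-05 m²
R_3 = (1.60×10^-8)(2260)/(1.790e-05) = 2.02 Ω
R_total = R_1 + R_2 + R_3 = 2.19 Ω

2.19 Ω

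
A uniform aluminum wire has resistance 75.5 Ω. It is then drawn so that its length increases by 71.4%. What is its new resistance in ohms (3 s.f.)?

k = 1 + 71.4/100 = 1.714; volume constant ⇒ A' = A/k, so R' = k²R.
R' = 2.938 × 75.5 = 222 Ω

222 Ω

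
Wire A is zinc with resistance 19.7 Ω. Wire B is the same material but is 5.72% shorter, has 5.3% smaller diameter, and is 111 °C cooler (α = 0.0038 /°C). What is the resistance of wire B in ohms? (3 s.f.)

12.0 Ω

R ∝ ρL/d² with ρ ∝ (1+αΔT), so R_B/R_A = (1 − 5.72/100) × (1 − 5.3/100)⁻² × (1 − 0.0038×111)
= 0.9428 × 1.115 × 0.5782 = 0.6079
R_B = 0.6079 × 19.7 = 12.0 Ω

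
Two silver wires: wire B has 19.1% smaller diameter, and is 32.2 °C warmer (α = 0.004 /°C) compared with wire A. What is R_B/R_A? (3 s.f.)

R ∝ ρL/d² with ρ ∝ (1+αΔT), so R_B/R_A = (1 − 19.1/100)⁻² × (1 + 0.004×32.2)
= 1.528 × 1.129 = 1.72

1.72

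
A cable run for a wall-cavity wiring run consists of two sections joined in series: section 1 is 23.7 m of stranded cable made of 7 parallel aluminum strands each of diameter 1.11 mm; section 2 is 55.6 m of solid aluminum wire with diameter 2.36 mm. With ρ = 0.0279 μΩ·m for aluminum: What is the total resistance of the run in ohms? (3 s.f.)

ρ = 0.0279 μΩ·m = 2.79×10^-8 Ω·m
Section 1: A_strand = π(5.5500e-04)² = 9.677e-07 m²; R₁ = ρL/(N·A_s) = (2.79×10^-8)(23.7)/(7×9.677e-07) = 0.09762 Ω
Section 2: A = π(d/2)² = π(1.1800e-03 m)² = 4.374e-06 m²
R₂ = (2.79×10^-8)(55.6)/(4.374e-06) = 0.3546 Ω
R = R₁ + R₂ = 0.452 Ω

0.452 Ω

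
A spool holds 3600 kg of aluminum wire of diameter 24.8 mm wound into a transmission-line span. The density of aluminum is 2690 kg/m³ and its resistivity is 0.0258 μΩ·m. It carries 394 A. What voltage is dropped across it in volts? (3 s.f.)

58.3 V

ρ = 0.0258 μΩ·m = 2.58×10^-8 Ω·m
A = π(d/2)² = π(1.2400e-02 m)² = 4.8305e-04 m²
L = m/(density·A) = 3600/(2690×4.8305e-04) = 2770 m
R = ρL/A = (2.58×10^-8)(2770)/(4.8305e-04) = 0.148 Ω
V = IR = 394 × 0.148 = 58.3 V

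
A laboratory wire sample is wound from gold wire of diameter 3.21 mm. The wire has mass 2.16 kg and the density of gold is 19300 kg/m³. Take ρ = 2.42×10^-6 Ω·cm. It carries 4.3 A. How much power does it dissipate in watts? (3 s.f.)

ρ = 2.42×10^-6 Ω·cm = 2.42×10^-8 Ω·m
A = π(d/2)² = π(1.6050e-03 m)² = 8.0928e-06 m²
L = m/(density·A) = 2.16/(19300×8.0928e-06) = 13.83 m
R = ρL/A = (2.42×10^-8)(13.83)/(8.0928e-06) = 0.04135 Ω
P = I²R = (4.3)² × 0.04135 = 0.765 W

0.765 W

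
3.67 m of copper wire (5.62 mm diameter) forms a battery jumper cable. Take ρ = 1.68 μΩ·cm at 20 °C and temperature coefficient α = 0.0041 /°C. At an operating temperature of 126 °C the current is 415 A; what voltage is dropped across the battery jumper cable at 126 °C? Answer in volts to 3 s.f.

ρ = 1.68 μΩ·cm = 1.68×10^-8 Ω·m
A = π(d/2)² = π(2.8100e-03 m)² = 2.481e-05 m²
R₍20₎ = ρL/A = (1.68×10^-8)(3.67)/(2.481e-05) = 0.002485 Ω
R₍126₎ = R₍20₎(1 + αΔT) = 0.002485 × (1 + 0.0041×106) = 0.003566 Ω
V = IR = 415 × 0.003566 = 1.48 V

1.48 V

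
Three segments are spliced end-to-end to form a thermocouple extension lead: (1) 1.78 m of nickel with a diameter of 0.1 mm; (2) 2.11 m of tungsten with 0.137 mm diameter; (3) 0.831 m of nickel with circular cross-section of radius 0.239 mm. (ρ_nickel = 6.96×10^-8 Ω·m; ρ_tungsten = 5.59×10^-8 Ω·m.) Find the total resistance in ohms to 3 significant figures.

Seg 1: A = π(d/2)² = π(5.0000e-05 m)² = 7.854e-09 m²
R_1 = (6.96×10^-8)(1.78)/(7.854e-09) = 15.77 Ω
Seg 2: A = π(d/2)² = π(6.8500e-05 m)² = 1.474e-08 m²
R_2 = (5.59×10^-8)(2.11)/(1.474e-08) = 8.001 Ω
Seg 3: A = πr² = π(2.3900e-04 m)² = 1.795e-07 m²
R_3 = (6.96×10^-8)(0.831)/(1.795e-07) = 0.3223 Ω
R_total = R_1 + R_2 + R_3 = 24.1 Ω

24.1 Ω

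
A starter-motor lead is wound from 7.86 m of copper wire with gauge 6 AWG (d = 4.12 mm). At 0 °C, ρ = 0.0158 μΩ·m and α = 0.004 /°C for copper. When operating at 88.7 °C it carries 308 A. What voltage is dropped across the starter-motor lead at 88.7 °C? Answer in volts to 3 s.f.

ρ = 0.0158 μΩ·m = 1.58×10^-8 Ω·m
A = π(4.12/2 mm)² = π(2.0600e-03 m)² = 1.333e-05 m²
R₍0₎ = ρL/A = (1.58×10^-8)(7.86)/(1.333e-05) = 0.009315 Ω
R₍88.7₎ = R₍0₎(1 + αΔT) = 0.009315 × (1 + 0.004×88.7) = 0.01262 Ω
V = IR = 308 × 0.01262 = 3.89 V

3.89 V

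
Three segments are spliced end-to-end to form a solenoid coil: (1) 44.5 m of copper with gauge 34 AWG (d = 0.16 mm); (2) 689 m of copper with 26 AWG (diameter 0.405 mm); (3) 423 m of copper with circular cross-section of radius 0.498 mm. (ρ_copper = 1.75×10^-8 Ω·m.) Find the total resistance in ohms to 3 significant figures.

Seg 1: A = π(0.16/2 mm)² = π(8.0000e-05 m)² = 2.011e-08 m²
R_1 = (1.75×10^-8)(44.5)/(2.011e-08) = 38.73 Ω
Seg 2: A = π(0.405/2 mm)² = π(2.0250e-04 m)² = 1.288e-07 m²
R_2 = (1.75×10^-8)(689)/(1.288e-07) = 93.6 Ω
Seg 3: A = πr² = π(4.9800e-04 m)² = 7.791e-07 m²
R_3 = (1.75×10^-8)(423)/(7.791e-07) = 9.501 Ω
R_total = R_1 + R_2 + R_3 = 142 Ω

142 Ω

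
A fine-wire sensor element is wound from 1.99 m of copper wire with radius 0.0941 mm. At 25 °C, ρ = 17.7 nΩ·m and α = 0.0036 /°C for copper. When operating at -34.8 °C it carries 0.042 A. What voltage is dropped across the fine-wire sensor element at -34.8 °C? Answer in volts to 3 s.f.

ρ = 17.7 nΩ·m = 1.77×10^-8 Ω·m
A = πr² = π(9.4100e-05 m)² = 2.782e-08 m²
R₍25₎ = ρL/A = (1.77×10^-8)(1.99)/(2.782e-08) = 1.266 Ω
R₍-34.8₎ = R₍25₎(1 + αΔT) = 1.266 × (1 + 0.0036×-59.8) = 0.9936 Ω
V = IR = 0.042 × 0.9936 = 0.0417 V

0.0417 V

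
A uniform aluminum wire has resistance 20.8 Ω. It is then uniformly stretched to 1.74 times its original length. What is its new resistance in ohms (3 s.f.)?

63.0 Ω

Volume constant ⇒ A' = A/k with k = 1.74. R' = ρ(kL)/(A/k) = k²R.
R' = 3.028 × 20.8 = 63.0 Ω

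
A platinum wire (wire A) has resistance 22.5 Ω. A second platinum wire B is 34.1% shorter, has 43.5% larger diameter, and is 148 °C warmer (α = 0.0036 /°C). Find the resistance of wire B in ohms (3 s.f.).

11.0 Ω

R ∝ ρL/d² with ρ ∝ (1+αΔT), so R_B/R_A = (1 − 34.1/100) × (1 + 43.5/100)⁻² × (1 + 0.0036×148)
= 0.659 × 0.4856 × 1.533 = 0.4905
R_B = 0.4905 × 22.5 = 11.0 Ω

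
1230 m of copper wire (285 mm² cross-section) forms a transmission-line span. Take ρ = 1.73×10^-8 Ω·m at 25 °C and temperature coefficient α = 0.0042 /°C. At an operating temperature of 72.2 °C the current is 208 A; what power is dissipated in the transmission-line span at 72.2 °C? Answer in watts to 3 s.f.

3870 W

A = 285 mm² = 2.850e-04 m²
R₍25₎ = ρL/A = (1.73×10^-8)(1230)/(2.850e-04) = 0.07466 Ω
R₍72.2₎ = R₍25₎(1 + αΔT) = 0.07466 × (1 + 0.0042×47.2) = 0.08946 Ω
P = I²R = (208)² × 0.08946 = 3870 W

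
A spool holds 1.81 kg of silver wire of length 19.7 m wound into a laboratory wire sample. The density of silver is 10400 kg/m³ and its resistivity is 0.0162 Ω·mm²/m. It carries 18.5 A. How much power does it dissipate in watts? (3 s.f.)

ρ = 0.0162 Ω·mm²/m = 1.62×10^-8 Ω·m
A = m/(density·L) = 1.81/(10400×19.7) = 8.8344e-06 m²
R = ρL/A = (1.62×10^-8)(19.7)/(8.8344e-06) = 0.03612 Ω
P = I²R = (18.5)² × 0.03612 = 12.4 W

12.4 W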